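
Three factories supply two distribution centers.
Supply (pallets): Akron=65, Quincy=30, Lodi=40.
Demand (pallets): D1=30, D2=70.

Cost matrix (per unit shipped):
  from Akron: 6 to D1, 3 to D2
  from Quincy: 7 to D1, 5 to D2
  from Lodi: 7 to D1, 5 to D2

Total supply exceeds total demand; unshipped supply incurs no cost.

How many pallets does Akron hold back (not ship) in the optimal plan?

Minimum-cost shipments:
  Akron–D2: 65 × 3 = 195
  Lodi–D1: 30 × 7 = 210
  Lodi–D2: 5 × 5 = 25
Total cost = 430.
Akron ships 65 of its 65, leaving 0.

0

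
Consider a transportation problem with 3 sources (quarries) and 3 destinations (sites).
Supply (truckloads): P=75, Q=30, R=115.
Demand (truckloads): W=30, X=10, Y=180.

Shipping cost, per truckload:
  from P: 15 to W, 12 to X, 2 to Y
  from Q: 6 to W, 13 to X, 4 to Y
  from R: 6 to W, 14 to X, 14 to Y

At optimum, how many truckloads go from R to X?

Optimal shipments:
  P→Y: 75 × 2 = 150
  Q→Y: 30 × 4 = 120
  R→W: 30 × 6 = 180
  R→X: 10 × 14 = 140
  R→Y: 75 × 14 = 1050
Total cost = 1640.
So R→X carries 10 truckloads.

10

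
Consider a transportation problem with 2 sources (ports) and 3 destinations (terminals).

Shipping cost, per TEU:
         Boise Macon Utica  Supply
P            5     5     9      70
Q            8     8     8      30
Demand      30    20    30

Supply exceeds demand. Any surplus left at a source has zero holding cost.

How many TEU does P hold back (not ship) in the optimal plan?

20

An optimal plan:
  P→Boise: 30 × 5 = 150
  P→Macon: 20 × 5 = 100
  Q→Utica: 30 × 8 = 240
Total cost = 490.
P ships 50 of its 70, leaving 20.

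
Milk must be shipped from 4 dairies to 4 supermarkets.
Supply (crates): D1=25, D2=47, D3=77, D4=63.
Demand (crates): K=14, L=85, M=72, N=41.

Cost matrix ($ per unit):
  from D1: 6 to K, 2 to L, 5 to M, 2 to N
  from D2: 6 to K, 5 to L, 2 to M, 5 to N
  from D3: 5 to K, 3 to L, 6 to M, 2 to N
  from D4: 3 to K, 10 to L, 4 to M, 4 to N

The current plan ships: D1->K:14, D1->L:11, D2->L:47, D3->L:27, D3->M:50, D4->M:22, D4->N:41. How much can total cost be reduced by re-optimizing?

Current plan cost = 14·6 + 11·2 + 47·5 + 27·3 + 50·6 + 22·4 + 41·4 = $974.
Optimal plan:
  D1–L: 25 × $2 = $50
  D2–M: 47 × $2 = $94
  D3–L: 60 × $3 = $180
  D3–N: 17 × $2 = $34
  D4–K: 14 × $3 = $42
  D4–M: 25 × $4 = $100
  D4–N: 24 × $4 = $96
Optimal cost = $596.
Saving = 974 − 596 = $378.

378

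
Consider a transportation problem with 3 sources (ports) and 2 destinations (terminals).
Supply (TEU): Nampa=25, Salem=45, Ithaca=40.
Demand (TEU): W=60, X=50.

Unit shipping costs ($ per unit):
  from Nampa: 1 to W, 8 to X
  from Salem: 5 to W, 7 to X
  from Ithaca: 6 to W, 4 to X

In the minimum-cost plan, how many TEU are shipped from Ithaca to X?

40

Optimal shipments:
  Nampa–W: 25 TEU
  Salem–W: 35 TEU
  Salem–X: 10 TEU
  Ithaca–X: 40 TEU
Total cost = $430.
So Ithaca→X carries 40 TEU.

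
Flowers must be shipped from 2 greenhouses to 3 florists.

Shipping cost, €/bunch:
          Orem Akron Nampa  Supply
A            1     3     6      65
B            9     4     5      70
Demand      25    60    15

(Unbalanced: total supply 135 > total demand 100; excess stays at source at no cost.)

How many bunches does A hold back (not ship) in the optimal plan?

Minimum-cost shipments:
  A→Orem: 25 × €1 = €25
  A→Akron: 40 × €3 = €120
  B→Akron: 20 × €4 = €80
  B→Nampa: 15 × €5 = €75
Total cost = €300.
A ships 65 of its 65, leaving 0.

0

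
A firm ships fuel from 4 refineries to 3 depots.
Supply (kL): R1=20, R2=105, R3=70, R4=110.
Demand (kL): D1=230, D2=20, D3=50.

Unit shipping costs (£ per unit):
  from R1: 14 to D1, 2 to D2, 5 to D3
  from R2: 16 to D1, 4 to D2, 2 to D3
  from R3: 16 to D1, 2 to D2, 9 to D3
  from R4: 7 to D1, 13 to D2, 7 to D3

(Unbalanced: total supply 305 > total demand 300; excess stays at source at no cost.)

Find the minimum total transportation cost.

A cheapest plan:
  R1→D1: 20 × £14 = £280
  R2→D1: 50 × £16 = £800
  R2→D3: 50 × £2 = £100
  R3→D1: 50 × £16 = £800
  R3→D2: 20 × £2 = £40
  R4→D1: 110 × £7 = £770
Total = 280 + 800 + 100 + 800 + 40 + 770 = £2790.

2790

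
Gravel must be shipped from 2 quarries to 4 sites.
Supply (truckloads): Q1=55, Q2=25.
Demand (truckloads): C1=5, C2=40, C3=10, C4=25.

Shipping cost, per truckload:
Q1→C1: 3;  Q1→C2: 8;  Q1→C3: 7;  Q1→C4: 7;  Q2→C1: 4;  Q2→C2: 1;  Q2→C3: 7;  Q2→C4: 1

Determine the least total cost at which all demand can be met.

An optimal shipping plan:
  Q1→C1: 5 × 3 = 15
  Q1→C2: 15 × 8 = 120
  Q1→C3: 10 × 7 = 70
  Q1→C4: 25 × 7 = 175
  Q2→C2: 25 × 1 = 25
Total = 15 + 120 + 70 + 175 + 25 = 405.

405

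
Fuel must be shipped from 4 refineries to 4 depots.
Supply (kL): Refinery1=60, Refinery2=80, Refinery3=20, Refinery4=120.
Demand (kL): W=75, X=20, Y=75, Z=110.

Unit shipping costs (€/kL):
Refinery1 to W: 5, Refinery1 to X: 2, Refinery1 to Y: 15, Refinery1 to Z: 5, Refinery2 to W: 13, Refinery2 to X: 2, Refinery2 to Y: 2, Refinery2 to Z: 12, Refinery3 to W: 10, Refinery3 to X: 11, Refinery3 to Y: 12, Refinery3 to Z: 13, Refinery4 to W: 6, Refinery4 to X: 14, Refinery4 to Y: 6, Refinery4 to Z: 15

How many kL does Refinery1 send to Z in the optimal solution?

The minimum-cost plan:
  Refinery1–Z: 60 × €5 = €300
  Refinery2–X: 20 × €2 = €40
  Refinery2–Y: 60 × €2 = €120
  Refinery3–Z: 20 × €13 = €260
  Refinery4–W: 75 × €6 = €450
  Refinery4–Y: 15 × €6 = €90
  Refinery4–Z: 30 × €15 = €450
Total cost = €1710.
So Refinery1→Z carries 60 kL.

60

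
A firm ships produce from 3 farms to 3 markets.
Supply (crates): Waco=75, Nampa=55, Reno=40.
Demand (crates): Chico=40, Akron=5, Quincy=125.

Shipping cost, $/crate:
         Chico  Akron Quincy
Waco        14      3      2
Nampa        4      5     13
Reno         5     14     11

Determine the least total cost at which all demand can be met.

Optimal allocation:
  Waco→Quincy: 75 × $2 = $150
  Nampa→Chico: 40 × $4 = $160
  Nampa→Akron: 5 × $5 = $25
  Nampa→Quincy: 10 × $13 = $130
  Reno→Quincy: 40 × $11 = $440
Total = 150 + 160 + 25 + 130 + 440 = $905.
(Supply check: Waco ships 75; Nampa ships 55; Reno ships 40.)

905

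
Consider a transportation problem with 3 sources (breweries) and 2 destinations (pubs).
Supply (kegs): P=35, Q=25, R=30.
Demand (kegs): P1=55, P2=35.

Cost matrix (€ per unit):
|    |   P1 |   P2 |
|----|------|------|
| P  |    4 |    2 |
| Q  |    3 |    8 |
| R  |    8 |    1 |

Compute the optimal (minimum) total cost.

235

An optimal shipping plan:
  P to P1: 30 × €4 = €120
  P to P2: 5 × €2 = €10
  Q to P1: 25 × €3 = €75
  R to P2: 30 × €1 = €30
Total = 120 + 10 + 75 + 30 = €235.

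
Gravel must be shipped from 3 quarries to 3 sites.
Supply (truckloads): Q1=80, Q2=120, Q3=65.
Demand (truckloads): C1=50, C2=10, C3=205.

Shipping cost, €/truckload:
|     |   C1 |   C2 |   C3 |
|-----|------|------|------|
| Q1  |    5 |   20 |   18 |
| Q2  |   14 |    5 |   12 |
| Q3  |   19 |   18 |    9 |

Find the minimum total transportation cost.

An optimal shipping plan:
  Q1->C1: 50 × €5 = €250
  Q1->C3: 30 × €18 = €540
  Q2->C2: 10 × €5 = €50
  Q2->C3: 110 × €12 = €1320
  Q3->C3: 65 × €9 = €585
Total = 250 + 540 + 50 + 1320 + 585 = €2745.

2745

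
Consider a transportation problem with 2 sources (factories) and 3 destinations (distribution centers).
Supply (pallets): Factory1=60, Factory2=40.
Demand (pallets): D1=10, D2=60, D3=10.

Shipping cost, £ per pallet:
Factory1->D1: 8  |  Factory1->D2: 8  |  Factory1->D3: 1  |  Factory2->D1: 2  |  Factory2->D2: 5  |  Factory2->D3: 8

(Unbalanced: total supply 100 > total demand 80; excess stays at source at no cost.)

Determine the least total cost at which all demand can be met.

Optimal allocation:
  Factory1->D2: 30 × £8 = £240
  Factory1->D3: 10 × £1 = £10
  Factory2->D1: 10 × £2 = £20
  Factory2->D2: 30 × £5 = £150
Total = 240 + 10 + 20 + 150 = £420.

420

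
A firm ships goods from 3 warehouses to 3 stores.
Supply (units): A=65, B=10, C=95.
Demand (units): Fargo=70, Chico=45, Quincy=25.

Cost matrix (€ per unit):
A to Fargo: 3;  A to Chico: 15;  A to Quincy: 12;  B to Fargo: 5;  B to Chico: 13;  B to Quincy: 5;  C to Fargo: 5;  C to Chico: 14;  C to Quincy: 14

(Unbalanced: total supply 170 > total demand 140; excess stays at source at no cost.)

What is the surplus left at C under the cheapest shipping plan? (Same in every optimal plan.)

30

An optimal plan:
  A to Fargo: 50 × €3 = €150
  A to Quincy: 15 × €12 = €180
  B to Quincy: 10 × €5 = €50
  C to Fargo: 20 × €5 = €100
  C to Chico: 45 × €14 = €630
Total cost = €1110.
C ships 65 of its 95, leaving 30.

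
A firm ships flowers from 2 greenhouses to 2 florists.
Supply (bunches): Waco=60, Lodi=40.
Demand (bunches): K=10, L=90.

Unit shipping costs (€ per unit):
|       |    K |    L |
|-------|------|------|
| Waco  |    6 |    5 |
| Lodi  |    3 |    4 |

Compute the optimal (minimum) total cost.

450

A cheapest plan:
  Waco→L: 60 × €5 = €300
  Lodi→K: 10 × €3 = €30
  Lodi→L: 30 × €4 = €120
Total = 300 + 30 + 120 = €450.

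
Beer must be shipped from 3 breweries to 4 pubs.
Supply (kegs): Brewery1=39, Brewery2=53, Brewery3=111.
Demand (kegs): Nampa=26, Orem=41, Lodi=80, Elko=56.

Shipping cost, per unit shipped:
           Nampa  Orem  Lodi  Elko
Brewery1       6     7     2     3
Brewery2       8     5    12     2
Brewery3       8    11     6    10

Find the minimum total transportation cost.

1074

An optimal shipping plan:
  Brewery1–Elko: 39 × 3 = 117
  Brewery2–Orem: 36 × 5 = 180
  Brewery2–Elko: 17 × 2 = 34
  Brewery3–Nampa: 26 × 8 = 208
  Brewery3–Orem: 5 × 11 = 55
  Brewery3–Lodi: 80 × 6 = 480
Total = 117 + 180 + 34 + 208 + 55 + 480 = 1074.
(Supply check: Brewery1 ships 39; Brewery2 ships 53; Brewery3 ships 111.)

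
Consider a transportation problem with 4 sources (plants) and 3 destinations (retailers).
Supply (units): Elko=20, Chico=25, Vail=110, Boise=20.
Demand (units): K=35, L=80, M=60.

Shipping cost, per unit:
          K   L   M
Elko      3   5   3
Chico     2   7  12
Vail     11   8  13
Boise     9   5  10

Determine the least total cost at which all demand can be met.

Optimal allocation:
  Elko–M: 20 × 3 = 60
  Chico–K: 25 × 2 = 50
  Vail–K: 10 × 11 = 110
  Vail–L: 80 × 8 = 640
  Vail–M: 20 × 13 = 260
  Boise–M: 20 × 10 = 200
Total = 60 + 50 + 110 + 640 + 260 + 200 = 1320.
(Supply check: Elko ships 20; Chico ships 25; Vail ships 110; Boise ships 20.)

1320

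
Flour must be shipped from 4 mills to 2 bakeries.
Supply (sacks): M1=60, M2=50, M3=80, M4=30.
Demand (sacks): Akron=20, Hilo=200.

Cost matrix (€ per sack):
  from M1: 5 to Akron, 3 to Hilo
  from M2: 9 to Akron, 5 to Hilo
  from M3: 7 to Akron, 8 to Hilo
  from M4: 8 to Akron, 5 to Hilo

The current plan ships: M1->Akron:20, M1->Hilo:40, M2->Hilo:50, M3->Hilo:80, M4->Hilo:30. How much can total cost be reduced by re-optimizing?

60

Current plan cost = 20·5 + 40·3 + 50·5 + 80·8 + 30·5 = €1260.
Optimal plan:
  M1–Hilo: 60 × €3 = €180
  M2–Hilo: 50 × €5 = €250
  M3–Akron: 20 × €7 = €140
  M3–Hilo: 60 × €8 = €480
  M4–Hilo: 30 × €5 = €150
Optimal cost = €1200.
Saving = 1260 − 1200 = €60.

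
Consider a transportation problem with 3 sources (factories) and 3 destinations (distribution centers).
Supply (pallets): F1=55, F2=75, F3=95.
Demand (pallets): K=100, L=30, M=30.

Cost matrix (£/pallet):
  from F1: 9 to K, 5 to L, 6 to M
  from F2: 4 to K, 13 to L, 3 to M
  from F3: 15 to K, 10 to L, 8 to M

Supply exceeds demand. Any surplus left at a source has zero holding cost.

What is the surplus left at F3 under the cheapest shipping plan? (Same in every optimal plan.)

65

Minimum-cost shipments:
  F1–K: 25 pallets
  F1–L: 30 pallets
  F2–K: 75 pallets
  F3–M: 30 pallets
Total cost = £915.
F3 ships 30 of its 95, leaving 65.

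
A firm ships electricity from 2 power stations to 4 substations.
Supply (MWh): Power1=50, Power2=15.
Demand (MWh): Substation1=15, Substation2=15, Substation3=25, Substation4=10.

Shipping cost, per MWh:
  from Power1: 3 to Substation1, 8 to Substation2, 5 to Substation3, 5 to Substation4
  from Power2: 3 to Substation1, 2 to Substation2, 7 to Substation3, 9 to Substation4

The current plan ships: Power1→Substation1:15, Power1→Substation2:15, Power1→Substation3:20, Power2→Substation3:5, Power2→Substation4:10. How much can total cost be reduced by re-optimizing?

Current plan cost = 15·3 + 15·8 + 20·5 + 5·7 + 10·9 = 390.
Optimal plan:
  Power1–Substation1: 15 × 3 = 45
  Power1–Substation3: 25 × 5 = 125
  Power1–Substation4: 10 × 5 = 50
  Power2–Substation2: 15 × 2 = 30
Optimal cost = 250.
Saving = 390 − 250 = 140.

140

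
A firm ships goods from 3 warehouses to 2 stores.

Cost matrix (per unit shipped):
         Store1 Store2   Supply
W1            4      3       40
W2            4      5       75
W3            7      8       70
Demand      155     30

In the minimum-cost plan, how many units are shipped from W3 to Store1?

70

The minimum-cost plan:
  W1–Store1: 10 units
  W1–Store2: 30 units
  W2–Store1: 75 units
  W3–Store1: 70 units
Total cost = 920.
So W3→Store1 carries 70 units.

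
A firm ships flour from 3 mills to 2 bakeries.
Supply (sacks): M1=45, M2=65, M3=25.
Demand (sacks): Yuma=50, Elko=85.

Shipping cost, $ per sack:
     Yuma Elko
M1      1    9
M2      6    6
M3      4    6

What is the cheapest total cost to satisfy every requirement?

575

A cheapest plan:
  M1 to Yuma: 45 × $1 = $45
  M2 to Elko: 65 × $6 = $390
  M3 to Yuma: 5 × $4 = $20
  M3 to Elko: 20 × $6 = $120
Total = 45 + 390 + 20 + 120 = $575.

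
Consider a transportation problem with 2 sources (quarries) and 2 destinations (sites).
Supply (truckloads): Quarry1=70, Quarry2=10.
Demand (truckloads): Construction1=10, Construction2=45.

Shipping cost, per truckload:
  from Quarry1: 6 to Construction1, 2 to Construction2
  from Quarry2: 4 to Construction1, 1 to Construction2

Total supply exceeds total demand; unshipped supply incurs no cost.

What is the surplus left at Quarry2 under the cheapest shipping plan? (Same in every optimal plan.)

An optimal plan:
  Quarry1 to Construction2: 45 × 2 = 90
  Quarry2 to Construction1: 10 × 4 = 40
Total cost = 130.
Quarry2 ships 10 of its 10, leaving 0.

0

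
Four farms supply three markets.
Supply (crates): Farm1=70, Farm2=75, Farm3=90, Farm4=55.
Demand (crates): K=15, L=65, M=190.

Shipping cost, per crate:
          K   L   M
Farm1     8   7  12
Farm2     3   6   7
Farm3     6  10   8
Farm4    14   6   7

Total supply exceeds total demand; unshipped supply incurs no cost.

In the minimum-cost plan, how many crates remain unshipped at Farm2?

0

An optimal plan:
  Farm1→L: 50 × 7 = 350
  Farm2→K: 15 × 3 = 45
  Farm2→L: 15 × 6 = 90
  Farm2→M: 45 × 7 = 315
  Farm3→M: 90 × 8 = 720
  Farm4→M: 55 × 7 = 385
Total cost = 1905.
Farm2 ships 75 of its 75, leaving 0.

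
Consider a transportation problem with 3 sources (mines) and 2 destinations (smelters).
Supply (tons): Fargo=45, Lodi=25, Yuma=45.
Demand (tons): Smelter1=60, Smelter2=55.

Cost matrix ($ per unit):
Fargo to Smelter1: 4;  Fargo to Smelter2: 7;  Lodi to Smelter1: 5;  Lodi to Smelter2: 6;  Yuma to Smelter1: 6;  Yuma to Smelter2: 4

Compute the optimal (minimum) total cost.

One minimum-cost allocation:
  Fargo–Smelter1: 45 × $4 = $180
  Lodi–Smelter1: 15 × $5 = $75
  Lodi–Smelter2: 10 × $6 = $60
  Yuma–Smelter2: 45 × $4 = $180
Total = 180 + 75 + 60 + 180 = $495.

495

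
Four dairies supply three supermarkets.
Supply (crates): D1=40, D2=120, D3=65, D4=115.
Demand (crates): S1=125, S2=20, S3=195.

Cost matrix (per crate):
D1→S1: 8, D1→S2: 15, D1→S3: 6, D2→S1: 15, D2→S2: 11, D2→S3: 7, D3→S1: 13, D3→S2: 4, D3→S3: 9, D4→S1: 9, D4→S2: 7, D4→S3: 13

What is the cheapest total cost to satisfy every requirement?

An optimal shipping plan:
  D1->S1: 10 × 8 = 80
  D1->S3: 30 × 6 = 180
  D2->S3: 120 × 7 = 840
  D3->S2: 20 × 4 = 80
  D3->S3: 45 × 9 = 405
  D4->S1: 115 × 9 = 1035
Total = 80 + 180 + 840 + 80 + 405 + 1035 = 2620.
(Supply check: D1 ships 40; D2 ships 120; D3 ships 65; D4 ships 115.)

2620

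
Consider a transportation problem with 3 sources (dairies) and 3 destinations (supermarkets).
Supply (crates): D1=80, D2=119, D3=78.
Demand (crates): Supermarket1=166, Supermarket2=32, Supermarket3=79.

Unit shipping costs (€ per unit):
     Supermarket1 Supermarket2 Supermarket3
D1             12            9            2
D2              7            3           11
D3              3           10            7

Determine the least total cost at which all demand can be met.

1109

Optimal allocation:
  D1→Supermarket1: 1 × €12 = €12
  D1→Supermarket3: 79 × €2 = €158
  D2→Supermarket1: 87 × €7 = €609
  D2→Supermarket2: 32 × €3 = €96
  D3→Supermarket1: 78 × €3 = €234
Total = 12 + 158 + 609 + 96 + 234 = €1109.
(Supply check: D1 ships 80; D2 ships 119; D3 ships 78.)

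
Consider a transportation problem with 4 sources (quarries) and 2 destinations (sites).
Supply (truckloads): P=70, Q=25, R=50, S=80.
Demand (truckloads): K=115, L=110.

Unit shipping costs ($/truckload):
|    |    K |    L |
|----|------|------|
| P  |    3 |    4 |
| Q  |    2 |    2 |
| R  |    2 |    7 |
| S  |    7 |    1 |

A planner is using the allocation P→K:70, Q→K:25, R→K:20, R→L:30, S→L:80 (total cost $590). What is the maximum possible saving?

145

Current plan cost = 70·3 + 25·2 + 20·2 + 30·7 + 80·1 = $590.
Optimal plan:
  P–K: 65 × $3 = $195
  P–L: 5 × $4 = $20
  Q–L: 25 × $2 = $50
  R–K: 50 × $2 = $100
  S–L: 80 × $1 = $80
Optimal cost = $445.
Saving = 590 − 445 = $145.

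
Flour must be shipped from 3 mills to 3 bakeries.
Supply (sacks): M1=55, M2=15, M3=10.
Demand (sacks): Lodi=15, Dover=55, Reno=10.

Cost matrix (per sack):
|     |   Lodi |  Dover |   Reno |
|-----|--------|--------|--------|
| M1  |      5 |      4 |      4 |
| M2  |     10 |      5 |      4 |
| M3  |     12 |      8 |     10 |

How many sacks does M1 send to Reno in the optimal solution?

Optimal shipments:
  M1 to Lodi: 15 × 5 = 75
  M1 to Dover: 40 × 4 = 160
  M2 to Dover: 5 × 5 = 25
  M2 to Reno: 10 × 4 = 40
  M3 to Dover: 10 × 8 = 80
Total cost = 380.
The route M1→Reno is not used.

0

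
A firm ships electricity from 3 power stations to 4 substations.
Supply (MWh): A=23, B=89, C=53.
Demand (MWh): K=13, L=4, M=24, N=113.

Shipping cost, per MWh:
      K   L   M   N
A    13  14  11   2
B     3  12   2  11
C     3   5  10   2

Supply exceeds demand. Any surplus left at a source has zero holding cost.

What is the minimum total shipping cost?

694

Optimal allocation:
  A->N: 23 × 2 = 46
  B->K: 13 × 3 = 39
  B->L: 4 × 12 = 48
  B->M: 24 × 2 = 48
  B->N: 37 × 11 = 407
  C->N: 53 × 2 = 106
Total = 46 + 39 + 48 + 48 + 407 + 106 = 694.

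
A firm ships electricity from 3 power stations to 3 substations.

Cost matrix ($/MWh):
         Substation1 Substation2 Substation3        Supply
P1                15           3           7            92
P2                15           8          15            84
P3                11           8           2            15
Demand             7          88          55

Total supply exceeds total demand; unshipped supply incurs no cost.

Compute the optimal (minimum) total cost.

Optimal allocation:
  P1→Substation2: 52 MWh
  P1→Substation3: 40 MWh
  P2→Substation1: 7 MWh
  P2→Substation2: 36 MWh
  P3→Substation3: 15 MWh
Total cost = $859.

859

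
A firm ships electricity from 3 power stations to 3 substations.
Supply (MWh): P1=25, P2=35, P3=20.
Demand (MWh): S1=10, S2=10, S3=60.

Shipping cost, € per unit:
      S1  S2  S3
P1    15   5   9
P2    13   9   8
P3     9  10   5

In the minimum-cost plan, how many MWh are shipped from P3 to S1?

10

Optimal shipments:
  P1–S2: 10 × €5 = €50
  P1–S3: 15 × €9 = €135
  P2–S3: 35 × €8 = €280
  P3–S1: 10 × €9 = €90
  P3–S3: 10 × €5 = €50
Total cost = €605.
So P3→S1 carries 10 MWh.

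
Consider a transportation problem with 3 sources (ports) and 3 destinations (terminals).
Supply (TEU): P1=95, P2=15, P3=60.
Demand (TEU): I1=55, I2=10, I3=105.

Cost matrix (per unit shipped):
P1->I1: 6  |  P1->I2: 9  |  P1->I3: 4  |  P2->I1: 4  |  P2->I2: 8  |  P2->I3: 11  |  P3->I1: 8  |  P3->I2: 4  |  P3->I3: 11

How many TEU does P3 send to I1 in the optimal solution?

40

The minimum-cost plan:
  P1–I3: 95 × 4 = 380
  P2–I1: 15 × 4 = 60
  P3–I1: 40 × 8 = 320
  P3–I2: 10 × 4 = 40
  P3–I3: 10 × 11 = 110
Total cost = 910.
So P3→I1 carries 40 TEU.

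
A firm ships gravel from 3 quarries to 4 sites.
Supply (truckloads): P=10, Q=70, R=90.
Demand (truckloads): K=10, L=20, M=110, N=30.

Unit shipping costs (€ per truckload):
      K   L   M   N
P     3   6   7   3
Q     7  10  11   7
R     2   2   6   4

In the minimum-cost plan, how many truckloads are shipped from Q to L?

0

The minimum-cost plan:
  P→N: 10 × €3 = €30
  Q→K: 10 × €7 = €70
  Q→M: 40 × €11 = €440
  Q→N: 20 × €7 = €140
  R→L: 20 × €2 = €40
  R→M: 70 × €6 = €420
Total cost = €1140.
The route Q→L is not used.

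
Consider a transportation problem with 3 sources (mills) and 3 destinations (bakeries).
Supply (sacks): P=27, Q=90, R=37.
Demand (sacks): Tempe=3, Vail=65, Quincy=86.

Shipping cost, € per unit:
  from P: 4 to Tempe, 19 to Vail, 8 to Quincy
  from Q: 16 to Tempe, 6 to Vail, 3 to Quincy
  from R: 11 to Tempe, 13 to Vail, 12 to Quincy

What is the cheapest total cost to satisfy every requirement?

1039

Optimal allocation:
  P–Tempe: 3 × €4 = €12
  P–Quincy: 24 × €8 = €192
  Q–Vail: 28 × €6 = €168
  Q–Quincy: 62 × €3 = €186
  R–Vail: 37 × €13 = €481
Total = 12 + 192 + 168 + 186 + 481 = €1039.
(Supply check: P ships 27; Q ships 90; R ships 37.)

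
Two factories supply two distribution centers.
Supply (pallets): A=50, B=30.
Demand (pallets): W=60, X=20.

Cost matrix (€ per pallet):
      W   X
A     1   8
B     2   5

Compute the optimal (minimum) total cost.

One minimum-cost allocation:
  A->W: 50 × €1 = €50
  B->W: 10 × €2 = €20
  B->X: 20 × €5 = €100
Total = 50 + 20 + 100 = €170.

170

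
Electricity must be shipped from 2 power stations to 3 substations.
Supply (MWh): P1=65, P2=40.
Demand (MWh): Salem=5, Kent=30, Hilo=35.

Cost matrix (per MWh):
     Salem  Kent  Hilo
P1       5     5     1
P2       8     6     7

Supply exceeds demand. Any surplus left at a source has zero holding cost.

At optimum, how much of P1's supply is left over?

Minimum-cost shipments:
  P1->Salem: 5 × 5 = 25
  P1->Kent: 25 × 5 = 125
  P1->Hilo: 35 × 1 = 35
  P2->Kent: 5 × 6 = 30
Total cost = 215.
P1 ships 65 of its 65, leaving 0.

0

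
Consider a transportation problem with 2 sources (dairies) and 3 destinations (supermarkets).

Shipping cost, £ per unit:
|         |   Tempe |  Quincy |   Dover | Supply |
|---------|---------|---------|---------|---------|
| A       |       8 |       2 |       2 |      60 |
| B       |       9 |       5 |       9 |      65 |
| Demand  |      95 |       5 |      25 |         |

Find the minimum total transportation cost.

One minimum-cost allocation:
  A->Tempe: 30 × £8 = £240
  A->Quincy: 5 × £2 = £10
  A->Dover: 25 × £2 = £50
  B->Tempe: 65 × £9 = £585
Total = 240 + 10 + 50 + 585 = £885.
(Supply check: A ships 60; B ships 65.)

885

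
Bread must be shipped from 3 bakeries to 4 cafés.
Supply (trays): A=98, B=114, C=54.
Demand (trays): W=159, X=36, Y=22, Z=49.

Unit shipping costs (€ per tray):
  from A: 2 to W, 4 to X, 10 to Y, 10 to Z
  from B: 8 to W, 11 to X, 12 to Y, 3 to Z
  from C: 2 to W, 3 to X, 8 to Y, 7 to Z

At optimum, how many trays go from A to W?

98

Solving gives:
  A–W: 98 trays
  B–W: 43 trays
  B–Y: 22 trays
  B–Z: 49 trays
  C–W: 18 trays
  C–X: 36 trays
Total cost = €1095.
So A→W carries 98 trays.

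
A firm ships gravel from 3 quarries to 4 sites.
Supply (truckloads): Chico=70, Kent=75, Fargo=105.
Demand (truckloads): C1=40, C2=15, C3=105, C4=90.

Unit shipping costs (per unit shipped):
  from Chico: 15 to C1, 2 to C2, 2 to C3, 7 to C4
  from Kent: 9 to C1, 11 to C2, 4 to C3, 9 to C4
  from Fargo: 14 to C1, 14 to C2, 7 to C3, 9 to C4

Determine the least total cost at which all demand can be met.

An optimal shipping plan:
  Chico→C2: 15 × 2 = 30
  Chico→C3: 55 × 2 = 110
  Kent→C1: 40 × 9 = 360
  Kent→C3: 35 × 4 = 140
  Fargo→C3: 15 × 7 = 105
  Fargo→C4: 90 × 9 = 810
Total = 30 + 110 + 360 + 140 + 105 + 810 = 1555.

1555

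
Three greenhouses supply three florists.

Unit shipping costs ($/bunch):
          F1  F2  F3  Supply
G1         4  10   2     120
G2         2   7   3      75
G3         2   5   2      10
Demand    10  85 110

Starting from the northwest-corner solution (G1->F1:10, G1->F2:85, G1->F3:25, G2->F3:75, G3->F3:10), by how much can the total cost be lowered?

Current plan cost = 10·4 + 85·10 + 25·2 + 75·3 + 10·2 = $1185.
Optimal plan:
  G1 to F1: 10 × $4 = $40
  G1 to F3: 110 × $2 = $220
  G2 to F2: 75 × $7 = $525
  G3 to F2: 10 × $5 = $50
Optimal cost = $835.
Saving = 1185 − 835 = $350.

350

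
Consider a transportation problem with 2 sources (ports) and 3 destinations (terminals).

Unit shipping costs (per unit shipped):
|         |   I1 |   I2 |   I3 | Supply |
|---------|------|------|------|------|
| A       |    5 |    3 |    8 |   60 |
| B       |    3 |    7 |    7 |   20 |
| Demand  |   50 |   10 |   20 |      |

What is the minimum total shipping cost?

400

An optimal shipping plan:
  A->I1: 30 × 5 = 150
  A->I2: 10 × 3 = 30
  A->I3: 20 × 8 = 160
  B->I1: 20 × 3 = 60
Total = 150 + 30 + 160 + 60 = 400.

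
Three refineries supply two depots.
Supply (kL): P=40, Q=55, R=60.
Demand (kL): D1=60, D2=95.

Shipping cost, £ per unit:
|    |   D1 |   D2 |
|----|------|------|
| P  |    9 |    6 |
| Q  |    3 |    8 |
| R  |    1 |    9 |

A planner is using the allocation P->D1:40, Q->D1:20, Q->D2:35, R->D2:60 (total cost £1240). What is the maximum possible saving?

500

Current plan cost = 40·9 + 20·3 + 35·8 + 60·9 = £1240.
Optimal plan:
  P–D2: 40 kL
  Q–D2: 55 kL
  R–D1: 60 kL
Optimal cost = £740.
Saving = 1240 − 740 = £500.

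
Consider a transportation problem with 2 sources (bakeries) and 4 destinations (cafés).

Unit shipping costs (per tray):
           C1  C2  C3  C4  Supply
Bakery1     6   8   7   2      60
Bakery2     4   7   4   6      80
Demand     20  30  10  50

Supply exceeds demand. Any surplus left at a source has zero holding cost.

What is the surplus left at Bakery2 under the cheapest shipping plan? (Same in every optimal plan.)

20

Minimum-cost shipments:
  Bakery1->C4: 50 × 2 = 100
  Bakery2->C1: 20 × 4 = 80
  Bakery2->C2: 30 × 7 = 210
  Bakery2->C3: 10 × 4 = 40
Total cost = 430.
Bakery2 ships 60 of its 80, leaving 20.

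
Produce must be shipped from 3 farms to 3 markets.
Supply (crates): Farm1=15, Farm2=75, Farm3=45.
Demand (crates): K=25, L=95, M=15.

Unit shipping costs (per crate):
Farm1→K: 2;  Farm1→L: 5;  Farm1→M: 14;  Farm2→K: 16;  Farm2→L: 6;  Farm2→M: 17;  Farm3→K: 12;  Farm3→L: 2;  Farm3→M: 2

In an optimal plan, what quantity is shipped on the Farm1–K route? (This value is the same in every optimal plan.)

15

The minimum-cost plan:
  Farm1->K: 15 × 2 = 30
  Farm2->K: 10 × 16 = 160
  Farm2->L: 65 × 6 = 390
  Farm3->L: 30 × 2 = 60
  Farm3->M: 15 × 2 = 30
Total cost = 670.
So Farm1→K carries 15 crates.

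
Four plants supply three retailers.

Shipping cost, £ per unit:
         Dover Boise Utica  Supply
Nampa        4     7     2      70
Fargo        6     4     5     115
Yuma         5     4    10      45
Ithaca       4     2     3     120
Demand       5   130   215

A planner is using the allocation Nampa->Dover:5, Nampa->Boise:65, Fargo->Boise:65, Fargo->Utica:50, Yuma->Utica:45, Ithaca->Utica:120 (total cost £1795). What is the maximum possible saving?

Current plan cost = 5·4 + 65·7 + 65·4 + 50·5 + 45·10 + 120·3 = £1795.
Optimal plan:
  Nampa–Utica: 70 × £2 = £140
  Fargo–Utica: 115 × £5 = £575
  Yuma–Dover: 5 × £5 = £25
  Yuma–Boise: 40 × £4 = £160
  Ithaca–Boise: 90 × £2 = £180
  Ithaca–Utica: 30 × £3 = £90
Optimal cost = £1170.
Saving = 1795 − 1170 = £625.

625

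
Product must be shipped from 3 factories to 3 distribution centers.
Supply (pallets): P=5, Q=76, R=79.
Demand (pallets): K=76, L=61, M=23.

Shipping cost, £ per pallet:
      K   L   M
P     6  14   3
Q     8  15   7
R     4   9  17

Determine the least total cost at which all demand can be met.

1226

A cheapest plan:
  P->M: 5 × £3 = £15
  Q->K: 58 × £8 = £464
  Q->M: 18 × £7 = £126
  R->K: 18 × £4 = £72
  R->L: 61 × £9 = £549
Total = 15 + 464 + 126 + 72 + 549 = £1226.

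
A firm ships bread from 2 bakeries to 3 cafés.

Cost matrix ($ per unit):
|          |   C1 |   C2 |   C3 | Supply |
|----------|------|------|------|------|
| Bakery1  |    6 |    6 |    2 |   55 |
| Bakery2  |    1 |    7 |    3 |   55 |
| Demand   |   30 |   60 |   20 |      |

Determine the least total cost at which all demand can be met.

An optimal shipping plan:
  Bakery1->C2: 35 trays
  Bakery1->C3: 20 trays
  Bakery2->C1: 30 trays
  Bakery2->C2: 25 trays
Total cost = $455.
(Supply check: Bakery1 ships 55; Bakery2 ships 55.)

455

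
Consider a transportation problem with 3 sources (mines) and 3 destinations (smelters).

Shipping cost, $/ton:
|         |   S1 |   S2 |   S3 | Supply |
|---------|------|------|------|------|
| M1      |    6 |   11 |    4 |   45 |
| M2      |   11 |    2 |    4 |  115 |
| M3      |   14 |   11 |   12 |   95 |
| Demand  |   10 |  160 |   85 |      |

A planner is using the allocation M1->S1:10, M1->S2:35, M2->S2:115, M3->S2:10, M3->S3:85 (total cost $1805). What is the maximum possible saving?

280

Current plan cost = 10·6 + 35·11 + 115·2 + 10·11 + 85·12 = $1805.
Optimal plan:
  M1 to S3: 45 × $4 = $180
  M2 to S2: 115 × $2 = $230
  M3 to S1: 10 × $14 = $140
  M3 to S2: 45 × $11 = $495
  M3 to S3: 40 × $12 = $480
Optimal cost = $1525.
Saving = 1805 − 1525 = $280.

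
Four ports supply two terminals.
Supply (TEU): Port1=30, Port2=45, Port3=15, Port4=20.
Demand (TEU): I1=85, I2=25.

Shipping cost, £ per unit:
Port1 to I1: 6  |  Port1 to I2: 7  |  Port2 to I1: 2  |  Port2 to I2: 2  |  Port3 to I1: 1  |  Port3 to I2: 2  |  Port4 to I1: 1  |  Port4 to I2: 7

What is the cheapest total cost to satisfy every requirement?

305

An optimal shipping plan:
  Port1→I1: 30 × £6 = £180
  Port2→I1: 20 × £2 = £40
  Port2→I2: 25 × £2 = £50
  Port3→I1: 15 × £1 = £15
  Port4→I1: 20 × £1 = £20
Total = 180 + 40 + 50 + 15 + 20 = £305.
(Supply check: Port1 ships 30; Port2 ships 45; Port3 ships 15; Port4 ships 20.)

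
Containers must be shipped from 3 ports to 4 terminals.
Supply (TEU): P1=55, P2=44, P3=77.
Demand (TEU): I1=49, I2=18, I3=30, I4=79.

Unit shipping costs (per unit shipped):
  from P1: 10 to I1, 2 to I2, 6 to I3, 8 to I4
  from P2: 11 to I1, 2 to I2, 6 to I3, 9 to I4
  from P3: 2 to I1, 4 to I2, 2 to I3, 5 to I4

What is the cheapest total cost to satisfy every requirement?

One minimum-cost allocation:
  P1→I4: 55 × 8 = 440
  P2→I2: 18 × 2 = 36
  P2→I3: 2 × 6 = 12
  P2→I4: 24 × 9 = 216
  P3→I1: 49 × 2 = 98
  P3→I3: 28 × 2 = 56
Total = 440 + 36 + 12 + 216 + 98 + 56 = 858.

858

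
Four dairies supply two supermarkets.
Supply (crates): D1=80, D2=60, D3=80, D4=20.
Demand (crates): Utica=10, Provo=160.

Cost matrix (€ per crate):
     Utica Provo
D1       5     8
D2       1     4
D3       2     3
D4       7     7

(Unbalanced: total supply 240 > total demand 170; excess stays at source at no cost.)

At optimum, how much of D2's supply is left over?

0

An optimal plan:
  D1→Provo: 10 × €8 = €80
  D2→Utica: 10 × €1 = €10
  D2→Provo: 50 × €4 = €200
  D3→Provo: 80 × €3 = €240
  D4→Provo: 20 × €7 = €140
Total cost = €670.
D2 ships 60 of its 60, leaving 0.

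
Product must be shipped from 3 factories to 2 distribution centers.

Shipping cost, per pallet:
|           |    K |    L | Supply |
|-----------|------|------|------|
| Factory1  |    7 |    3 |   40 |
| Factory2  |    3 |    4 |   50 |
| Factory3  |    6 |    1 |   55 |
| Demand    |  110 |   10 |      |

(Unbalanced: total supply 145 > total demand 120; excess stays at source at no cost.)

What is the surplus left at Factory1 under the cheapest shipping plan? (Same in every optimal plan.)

25

Minimum-cost shipments:
  Factory1 to K: 15 pallets
  Factory2 to K: 50 pallets
  Factory3 to K: 45 pallets
  Factory3 to L: 10 pallets
Total cost = 535.
Factory1 ships 15 of its 40, leaving 25.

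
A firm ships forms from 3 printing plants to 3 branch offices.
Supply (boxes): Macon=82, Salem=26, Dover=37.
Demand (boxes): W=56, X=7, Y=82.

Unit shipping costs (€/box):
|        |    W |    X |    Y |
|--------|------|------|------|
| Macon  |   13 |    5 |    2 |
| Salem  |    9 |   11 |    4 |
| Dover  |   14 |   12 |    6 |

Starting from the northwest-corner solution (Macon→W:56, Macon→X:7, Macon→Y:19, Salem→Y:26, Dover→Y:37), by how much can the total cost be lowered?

Current plan cost = 56·13 + 7·5 + 19·2 + 26·4 + 37·6 = €1127.
Optimal plan:
  Macon–X: 7 × €5 = €35
  Macon–Y: 75 × €2 = €150
  Salem–W: 26 × €9 = €234
  Dover–W: 30 × €14 = €420
  Dover–Y: 7 × €6 = €42
Optimal cost = €881.
Saving = 1127 − 881 = €246.

246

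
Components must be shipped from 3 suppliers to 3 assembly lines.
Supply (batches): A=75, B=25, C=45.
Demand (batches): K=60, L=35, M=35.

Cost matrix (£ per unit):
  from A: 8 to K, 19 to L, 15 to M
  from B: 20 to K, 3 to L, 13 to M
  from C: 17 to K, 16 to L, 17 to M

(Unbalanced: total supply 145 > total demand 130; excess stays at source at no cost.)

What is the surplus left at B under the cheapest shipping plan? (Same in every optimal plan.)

0

An optimal plan:
  A to K: 60 batches
  A to M: 15 batches
  B to L: 25 batches
  C to L: 10 batches
  C to M: 20 batches
Total cost = £1280.
B ships 25 of its 25, leaving 0.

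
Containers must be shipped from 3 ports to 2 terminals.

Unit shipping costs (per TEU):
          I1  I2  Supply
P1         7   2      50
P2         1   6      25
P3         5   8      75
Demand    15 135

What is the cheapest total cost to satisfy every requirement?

775

An optimal shipping plan:
  P1–I2: 50 × 2 = 100
  P2–I1: 15 × 1 = 15
  P2–I2: 10 × 6 = 60
  P3–I2: 75 × 8 = 600
Total = 100 + 15 + 60 + 600 = 775.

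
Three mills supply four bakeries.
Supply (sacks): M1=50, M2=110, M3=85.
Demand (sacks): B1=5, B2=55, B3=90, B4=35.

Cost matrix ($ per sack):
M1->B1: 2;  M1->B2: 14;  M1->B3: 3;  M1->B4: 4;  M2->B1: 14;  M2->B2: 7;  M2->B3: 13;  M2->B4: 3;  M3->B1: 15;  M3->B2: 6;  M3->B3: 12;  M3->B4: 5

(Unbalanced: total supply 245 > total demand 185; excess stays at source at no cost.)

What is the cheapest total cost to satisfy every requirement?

1135

Optimal allocation:
  M1–B1: 5 × $2 = $10
  M1–B3: 45 × $3 = $135
  M2–B2: 15 × $7 = $105
  M2–B4: 35 × $3 = $105
  M3–B2: 40 × $6 = $240
  M3–B3: 45 × $12 = $540
Total = 10 + 135 + 105 + 105 + 240 + 540 = $1135.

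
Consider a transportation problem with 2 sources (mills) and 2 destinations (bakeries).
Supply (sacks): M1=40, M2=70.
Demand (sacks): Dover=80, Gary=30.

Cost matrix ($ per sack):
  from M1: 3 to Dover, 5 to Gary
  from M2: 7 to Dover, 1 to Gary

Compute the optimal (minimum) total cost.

430

One minimum-cost allocation:
  M1->Dover: 40 × $3 = $120
  M2->Dover: 40 × $7 = $280
  M2->Gary: 30 × $1 = $30
Total = 120 + 280 + 30 = $430.
(Supply check: M1 ships 40; M2 ships 70.)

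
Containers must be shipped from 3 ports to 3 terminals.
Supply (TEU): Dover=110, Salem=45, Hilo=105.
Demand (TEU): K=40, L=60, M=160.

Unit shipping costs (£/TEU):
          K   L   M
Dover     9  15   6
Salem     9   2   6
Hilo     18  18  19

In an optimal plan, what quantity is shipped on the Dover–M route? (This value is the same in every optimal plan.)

110

Solving gives:
  Dover to M: 110 × £6 = £660
  Salem to L: 45 × £2 = £90
  Hilo to K: 40 × £18 = £720
  Hilo to L: 15 × £18 = £270
  Hilo to M: 50 × £19 = £950
Total cost = £2690.
So Dover→M carries 110 TEU.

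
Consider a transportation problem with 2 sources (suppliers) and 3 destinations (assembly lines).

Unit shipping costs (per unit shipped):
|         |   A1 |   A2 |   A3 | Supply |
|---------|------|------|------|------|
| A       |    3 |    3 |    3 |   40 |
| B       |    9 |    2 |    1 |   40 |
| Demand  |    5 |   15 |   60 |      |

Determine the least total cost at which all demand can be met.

One minimum-cost allocation:
  A->A1: 5 × 3 = 15
  A->A2: 15 × 3 = 45
  A->A3: 20 × 3 = 60
  B->A3: 40 × 1 = 40
Total = 15 + 45 + 60 + 40 = 160.

160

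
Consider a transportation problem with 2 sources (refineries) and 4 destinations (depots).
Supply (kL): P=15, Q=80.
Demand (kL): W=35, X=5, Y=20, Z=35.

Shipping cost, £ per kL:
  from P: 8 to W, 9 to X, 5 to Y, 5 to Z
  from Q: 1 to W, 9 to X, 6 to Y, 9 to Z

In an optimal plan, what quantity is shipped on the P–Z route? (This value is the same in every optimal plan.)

15

Optimal shipments:
  P->Z: 15 × £5 = £75
  Q->W: 35 × £1 = £35
  Q->X: 5 × £9 = £45
  Q->Y: 20 × £6 = £120
  Q->Z: 20 × £9 = £180
Total cost = £455.
So P→Z carries 15 kL.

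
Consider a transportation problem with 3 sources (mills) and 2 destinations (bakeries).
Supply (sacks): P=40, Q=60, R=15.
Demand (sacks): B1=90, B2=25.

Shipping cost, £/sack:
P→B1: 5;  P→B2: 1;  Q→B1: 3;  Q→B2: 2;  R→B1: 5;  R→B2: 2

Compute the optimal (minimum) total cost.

One minimum-cost allocation:
  P to B1: 15 × £5 = £75
  P to B2: 25 × £1 = £25
  Q to B1: 60 × £3 = £180
  R to B1: 15 × £5 = £75
Total = 75 + 25 + 180 + 75 = £355.
(Supply check: P ships 40; Q ships 60; R ships 15.)

355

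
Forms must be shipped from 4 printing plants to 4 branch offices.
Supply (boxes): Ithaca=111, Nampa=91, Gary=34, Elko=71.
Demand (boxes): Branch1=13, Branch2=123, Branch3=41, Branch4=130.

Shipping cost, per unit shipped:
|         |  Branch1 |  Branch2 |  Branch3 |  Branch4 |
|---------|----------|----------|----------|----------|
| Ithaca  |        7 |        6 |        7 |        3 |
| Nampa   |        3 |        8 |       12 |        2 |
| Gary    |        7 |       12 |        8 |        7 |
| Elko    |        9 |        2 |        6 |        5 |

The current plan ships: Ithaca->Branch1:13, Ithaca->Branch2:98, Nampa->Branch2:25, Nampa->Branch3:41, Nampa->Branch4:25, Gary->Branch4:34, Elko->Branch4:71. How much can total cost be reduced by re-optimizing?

Current plan cost = 13·7 + 98·6 + 25·8 + 41·12 + 25·2 + 34·7 + 71·5 = 2014.
Optimal plan:
  Ithaca to Branch2: 52 × 6 = 312
  Ithaca to Branch3: 7 × 7 = 49
  Ithaca to Branch4: 52 × 3 = 156
  Nampa to Branch1: 13 × 3 = 39
  Nampa to Branch4: 78 × 2 = 156
  Gary to Branch3: 34 × 8 = 272
  Elko to Branch2: 71 × 2 = 142
Optimal cost = 1126.
Saving = 2014 − 1126 = 888.

888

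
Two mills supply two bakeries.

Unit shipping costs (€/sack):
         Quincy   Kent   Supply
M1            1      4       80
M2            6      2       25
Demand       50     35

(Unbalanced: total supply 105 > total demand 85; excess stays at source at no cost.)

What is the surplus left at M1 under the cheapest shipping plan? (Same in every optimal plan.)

20

Minimum-cost shipments:
  M1–Quincy: 50 × €1 = €50
  M1–Kent: 10 × €4 = €40
  M2–Kent: 25 × €2 = €50
Total cost = €140.
M1 ships 60 of its 80, leaving 20.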